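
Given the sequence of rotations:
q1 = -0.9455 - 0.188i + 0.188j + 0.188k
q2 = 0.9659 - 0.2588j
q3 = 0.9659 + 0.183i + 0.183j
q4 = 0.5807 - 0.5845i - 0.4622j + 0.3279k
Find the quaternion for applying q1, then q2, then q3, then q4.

q2 · q1 = -0.8646 - 0.2302i + 0.4263j + 0.1329k
q3 · q2 · q1 = -0.871 - 0.3563i + 0.2292j + 0.2485k
q4 · q3 · q2 · q1 = -0.6896 + 0.1122i + 0.5641j - 0.4399k
-0.6896 + 0.1122i + 0.5641j - 0.4399k


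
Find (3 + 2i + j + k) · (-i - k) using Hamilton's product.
3 - 4i + j - 2k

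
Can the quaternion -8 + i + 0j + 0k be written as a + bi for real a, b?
Yes. The quaternion -8 + i has j- and k-coefficients y = z = 0, so it lies in the complex subalgebra spanned by 1 and i.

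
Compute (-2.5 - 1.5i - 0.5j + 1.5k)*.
-2.5 + 1.5i + 0.5j - 1.5k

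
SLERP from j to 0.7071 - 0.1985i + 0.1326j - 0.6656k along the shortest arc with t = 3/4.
0.6286 - 0.1765i + 0.4728j - 0.5917k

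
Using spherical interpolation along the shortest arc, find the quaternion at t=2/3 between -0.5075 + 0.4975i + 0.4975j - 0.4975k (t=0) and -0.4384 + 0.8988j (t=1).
-0.5008 + 0.1845i + 0.8253j - 0.1845k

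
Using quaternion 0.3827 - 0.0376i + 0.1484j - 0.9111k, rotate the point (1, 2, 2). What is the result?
(1.032, -2.518, 1.263)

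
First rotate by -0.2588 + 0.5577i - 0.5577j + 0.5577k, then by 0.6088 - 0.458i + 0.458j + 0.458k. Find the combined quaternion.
0.0979 + 0.9689i + 0.0528j + 0.221k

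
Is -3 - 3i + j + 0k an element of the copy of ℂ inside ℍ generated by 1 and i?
No. The quaternion -3 - 3i + j has j-coefficient y = 1 and k-coefficient z = 0, not both zero, so it does not lie in the complex subalgebra spanned by 1 and i.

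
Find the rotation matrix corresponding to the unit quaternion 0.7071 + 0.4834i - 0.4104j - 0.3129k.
[[0.4673, 0.0457, -0.8829], [-0.8393, 0.3368, -0.4268], [0.2779, 0.9405, 0.1958]]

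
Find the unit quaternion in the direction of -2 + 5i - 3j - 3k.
-0.2917 + 0.7293i - 0.4376j - 0.4376k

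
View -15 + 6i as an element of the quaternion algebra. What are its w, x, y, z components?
-15 + 6i + 0j + 0k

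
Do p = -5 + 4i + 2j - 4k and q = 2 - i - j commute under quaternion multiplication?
No: pq = -4 + 9i + 13j - 10k ≠ -4 + 17i + 5j - 6k = qp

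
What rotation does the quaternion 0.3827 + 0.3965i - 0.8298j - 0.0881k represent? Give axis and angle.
axis = (0.4292, -0.8982, -0.0954), θ = 3π/4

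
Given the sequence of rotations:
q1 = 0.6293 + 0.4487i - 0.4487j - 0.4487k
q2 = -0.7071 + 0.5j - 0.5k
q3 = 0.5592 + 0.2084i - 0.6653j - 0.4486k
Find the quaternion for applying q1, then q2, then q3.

q2 · q1 = -0.445 - 0.766i + 0.4076j - 0.2217k
q3 · q2 · q1 = 0.0825 - 0.1907i + 0.9138j - 0.349k
0.0825 - 0.1907i + 0.9138j - 0.349k


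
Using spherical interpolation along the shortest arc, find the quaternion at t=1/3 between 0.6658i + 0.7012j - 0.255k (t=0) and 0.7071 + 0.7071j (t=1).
0.2797 + 0.4947i + 0.8007j - 0.1895k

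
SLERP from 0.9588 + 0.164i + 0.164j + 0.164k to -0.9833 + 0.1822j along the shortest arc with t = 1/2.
0.9929 + 0.0838i - 0.0093j + 0.0838k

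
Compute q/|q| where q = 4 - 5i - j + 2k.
0.5898 - 0.7372i - 0.1474j + 0.2949k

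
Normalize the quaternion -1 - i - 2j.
-0.4082 - 0.4082i - 0.8165j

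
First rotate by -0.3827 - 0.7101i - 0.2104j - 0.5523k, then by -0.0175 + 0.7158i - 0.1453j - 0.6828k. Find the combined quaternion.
0.1073 - 0.3249i + 0.9395j + 0.0172k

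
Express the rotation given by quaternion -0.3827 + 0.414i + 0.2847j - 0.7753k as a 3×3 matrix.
[[-0.3643, -0.3577, -0.8599], [0.8291, -0.545, -0.1246], [-0.424, -0.7583, 0.4951]]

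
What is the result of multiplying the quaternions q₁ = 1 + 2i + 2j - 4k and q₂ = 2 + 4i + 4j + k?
-10 + 26i - 10j - 7k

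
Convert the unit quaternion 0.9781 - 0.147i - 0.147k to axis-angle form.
axis = (-√2/2, 0, -√2/2), θ = 24°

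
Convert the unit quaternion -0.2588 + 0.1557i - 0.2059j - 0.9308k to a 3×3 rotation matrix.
[[-0.8176, -0.5459, -0.1833], [0.4177, -0.7813, 0.4639], [-0.3964, 0.3027, 0.8667]]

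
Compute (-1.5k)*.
1.5k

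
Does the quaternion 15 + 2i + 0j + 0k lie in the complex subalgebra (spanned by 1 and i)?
Yes. The quaternion 15 + 2i has j- and k-coefficients y = z = 0, so it lies in the complex subalgebra spanned by 1 and i.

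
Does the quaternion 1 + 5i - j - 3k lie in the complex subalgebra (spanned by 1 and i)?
No. The quaternion 1 + 5i - j - 3k has j-coefficient y = -1 and k-coefficient z = -3, not both zero, so it does not lie in the complex subalgebra spanned by 1 and i.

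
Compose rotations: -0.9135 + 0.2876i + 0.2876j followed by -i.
0.2876 + 0.9135i - 0.2876k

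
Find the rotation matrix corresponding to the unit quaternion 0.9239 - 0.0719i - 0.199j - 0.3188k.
[[0.7175, 0.6177, -0.3219], [-0.5605, 0.7864, 0.2597], [0.4136, -0.006, 0.9105]]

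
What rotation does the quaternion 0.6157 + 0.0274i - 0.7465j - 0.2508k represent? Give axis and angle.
axis = (0.0348, -0.9474, -0.3183), θ = 104°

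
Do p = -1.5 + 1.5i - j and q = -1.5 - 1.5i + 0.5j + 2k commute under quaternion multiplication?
No: pq = 5 - 2i - 2.25j - 3.75k ≠ 5 + 2i + 3.75j - 2.25k = qp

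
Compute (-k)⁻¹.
k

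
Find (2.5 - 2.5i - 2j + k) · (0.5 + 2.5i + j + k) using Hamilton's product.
8.5 + 2i + 6.5j + 5.5k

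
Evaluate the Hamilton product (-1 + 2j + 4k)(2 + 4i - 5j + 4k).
-8 + 24i + 25j - 4k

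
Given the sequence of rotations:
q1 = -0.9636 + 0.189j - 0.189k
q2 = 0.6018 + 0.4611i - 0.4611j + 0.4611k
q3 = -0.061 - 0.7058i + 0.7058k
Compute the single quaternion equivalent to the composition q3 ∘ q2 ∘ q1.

q2 · q1 = -0.4056 - 0.4443i + 0.6452j - 0.4709k
q3 · q2 · q1 = 0.0435 - 0.142i - 0.6853j - 0.7129k
0.0435 - 0.142i - 0.6853j - 0.7129k


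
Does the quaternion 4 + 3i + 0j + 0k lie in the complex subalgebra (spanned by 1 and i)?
Yes. The quaternion 4 + 3i has j- and k-coefficients y = z = 0, so it lies in the complex subalgebra spanned by 1 and i.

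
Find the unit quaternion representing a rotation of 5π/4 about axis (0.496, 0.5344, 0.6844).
-0.3827 + 0.4582i + 0.4937j + 0.6323k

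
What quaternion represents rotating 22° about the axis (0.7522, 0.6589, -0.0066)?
0.9816 + 0.1435i + 0.1257j - 0.0013k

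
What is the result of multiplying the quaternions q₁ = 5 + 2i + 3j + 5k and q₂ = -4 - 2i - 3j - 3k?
8 - 12i - 31j - 35k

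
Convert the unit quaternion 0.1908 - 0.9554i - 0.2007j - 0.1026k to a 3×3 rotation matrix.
[[0.8984, 0.4226, 0.1195], [0.3443, -0.8466, 0.4058], [0.2726, -0.3234, -0.9061]]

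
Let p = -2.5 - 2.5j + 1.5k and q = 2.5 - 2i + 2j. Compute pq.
-1.25 + 2i - 14.25j - 1.25k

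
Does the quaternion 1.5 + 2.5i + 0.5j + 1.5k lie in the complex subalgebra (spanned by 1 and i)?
No. The quaternion 1.5 + 2.5i + 0.5j + 1.5k has j-coefficient y = 0.5 and k-coefficient z = 1.5, not both zero, so it does not lie in the complex subalgebra spanned by 1 and i.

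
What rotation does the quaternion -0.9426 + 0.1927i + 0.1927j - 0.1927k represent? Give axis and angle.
axis = (√3/3, √3/3, -√3/3), θ = 321°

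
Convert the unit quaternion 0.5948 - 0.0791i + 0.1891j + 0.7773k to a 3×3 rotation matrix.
[[-0.2799, -0.9546, 0.102], [0.8948, -0.2209, 0.3881], [-0.3479, 0.1999, 0.916]]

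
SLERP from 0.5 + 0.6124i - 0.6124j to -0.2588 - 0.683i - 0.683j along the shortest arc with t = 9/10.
0.3237 + 0.7518i + 0.5744j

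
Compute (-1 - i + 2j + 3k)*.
-1 + i - 2j - 3k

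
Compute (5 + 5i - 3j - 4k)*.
5 - 5i + 3j + 4k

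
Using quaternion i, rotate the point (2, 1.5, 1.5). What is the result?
(2, -1.5, -1.5)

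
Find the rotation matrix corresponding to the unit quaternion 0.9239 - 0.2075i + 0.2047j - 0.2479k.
[[0.7933, 0.3731, 0.4811], [-0.543, 0.791, 0.2819], [-0.2754, -0.4849, 0.8301]]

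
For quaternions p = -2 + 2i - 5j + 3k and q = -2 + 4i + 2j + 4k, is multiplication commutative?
No: pq = -6 - 38i + 10j + 10k ≠ -6 + 14i + 2j - 38k = qp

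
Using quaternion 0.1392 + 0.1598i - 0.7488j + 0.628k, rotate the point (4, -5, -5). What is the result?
(-1.531, 3.866, 6.979)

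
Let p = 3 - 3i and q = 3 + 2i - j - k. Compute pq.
15 - 3i - 6j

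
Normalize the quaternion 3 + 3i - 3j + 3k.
0.5 + 0.5i - 0.5j + 0.5k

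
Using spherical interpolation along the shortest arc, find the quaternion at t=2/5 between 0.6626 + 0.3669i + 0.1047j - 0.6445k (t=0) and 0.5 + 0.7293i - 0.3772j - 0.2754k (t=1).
0.6387 + 0.5495i - 0.0965j - 0.5299k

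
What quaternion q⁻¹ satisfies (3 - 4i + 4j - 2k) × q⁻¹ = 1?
0.0667 + 0.0889i - 0.0889j + 0.0444k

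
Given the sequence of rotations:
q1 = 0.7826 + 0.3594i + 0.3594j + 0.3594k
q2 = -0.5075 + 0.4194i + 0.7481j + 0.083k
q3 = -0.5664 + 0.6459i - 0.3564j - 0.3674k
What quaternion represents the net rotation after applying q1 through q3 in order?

q2 · q1 = -0.8466 + 0.3849i + 0.2822j - 0.2356k
q3 · q2 · q1 = 0.2449 - 0.5772i + 0.1527j + 0.7639k
0.2449 - 0.5772i + 0.1527j + 0.7639k


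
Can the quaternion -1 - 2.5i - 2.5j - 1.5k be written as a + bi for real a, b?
No. The quaternion -1 - 2.5i - 2.5j - 1.5k has j-coefficient y = -2.5 and k-coefficient z = -1.5, not both zero, so it does not lie in the complex subalgebra spanned by 1 and i.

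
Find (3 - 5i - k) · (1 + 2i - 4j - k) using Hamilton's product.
12 - 3i - 19j + 16k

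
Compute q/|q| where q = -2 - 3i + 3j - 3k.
-0.3592 - 0.5388i + 0.5388j - 0.5388k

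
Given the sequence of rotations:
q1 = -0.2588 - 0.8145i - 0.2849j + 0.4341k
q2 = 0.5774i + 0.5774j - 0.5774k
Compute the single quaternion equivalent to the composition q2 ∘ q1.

q2 · q1 = 0.8854 - 0.0633i + 0.0702j + 0.4552k
0.8854 - 0.0633i + 0.0702j + 0.4552k


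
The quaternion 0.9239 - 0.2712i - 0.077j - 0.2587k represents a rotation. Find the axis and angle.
axis = (-0.7088, -0.2012, -0.6761), θ = π/4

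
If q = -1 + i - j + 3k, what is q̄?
-1 - i + j - 3k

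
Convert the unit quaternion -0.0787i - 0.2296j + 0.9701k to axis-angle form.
axis = (-0.0787, -0.2296, 0.9701), θ = π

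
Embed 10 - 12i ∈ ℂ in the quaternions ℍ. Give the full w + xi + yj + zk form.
10 - 12i + 0j + 0k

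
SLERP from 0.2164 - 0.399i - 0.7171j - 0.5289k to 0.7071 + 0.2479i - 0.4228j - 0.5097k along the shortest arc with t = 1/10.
0.281 - 0.3404i - 0.7112j - 0.5472k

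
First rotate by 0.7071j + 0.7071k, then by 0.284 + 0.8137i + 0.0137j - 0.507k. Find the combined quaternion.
0.3488 + 0.3682i - 0.3746j + 0.7762k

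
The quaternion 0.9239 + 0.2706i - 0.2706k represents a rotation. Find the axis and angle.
axis = (√2/2, 0, -√2/2), θ = π/4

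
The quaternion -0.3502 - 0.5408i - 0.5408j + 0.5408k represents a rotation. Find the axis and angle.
axis = (-√3/3, -√3/3, √3/3), θ = 221°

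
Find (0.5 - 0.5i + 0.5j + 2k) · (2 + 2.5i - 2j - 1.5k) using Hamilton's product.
6.25 + 3.5i + 4.25j + 3k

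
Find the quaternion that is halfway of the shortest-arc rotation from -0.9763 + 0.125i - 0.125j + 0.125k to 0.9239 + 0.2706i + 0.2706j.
-0.9743 - 0.0747i - 0.2028j + 0.0641k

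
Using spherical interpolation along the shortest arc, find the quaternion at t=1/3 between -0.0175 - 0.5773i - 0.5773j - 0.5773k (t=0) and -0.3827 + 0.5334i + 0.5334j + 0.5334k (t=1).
0.119 - 0.5733i - 0.5733j - 0.5733k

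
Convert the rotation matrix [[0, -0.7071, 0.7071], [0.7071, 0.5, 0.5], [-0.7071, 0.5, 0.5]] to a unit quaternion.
0.7071 + 0.5j + 0.5k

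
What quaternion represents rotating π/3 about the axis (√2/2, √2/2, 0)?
0.866 + 0.3536i + 0.3536j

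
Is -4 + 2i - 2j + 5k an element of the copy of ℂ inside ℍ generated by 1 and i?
No. The quaternion -4 + 2i - 2j + 5k has j-coefficient y = -2 and k-coefficient z = 5, not both zero, so it does not lie in the complex subalgebra spanned by 1 and i.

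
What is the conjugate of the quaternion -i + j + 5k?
i - j - 5k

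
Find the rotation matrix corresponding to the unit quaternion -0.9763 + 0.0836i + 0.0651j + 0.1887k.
[[0.9203, 0.3793, -0.0956], [-0.3576, 0.9148, 0.1878], [0.1587, -0.1387, 0.9775]]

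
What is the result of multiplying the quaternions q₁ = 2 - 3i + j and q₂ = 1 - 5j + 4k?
7 + i + 3j + 23k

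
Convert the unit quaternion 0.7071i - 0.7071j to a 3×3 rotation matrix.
[[0, -1, 0], [-1, 0, 0], [0, 0, -1]]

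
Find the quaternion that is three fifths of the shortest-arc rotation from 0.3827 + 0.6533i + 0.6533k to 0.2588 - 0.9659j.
0.4145 + 0.3645i - 0.75j + 0.3645k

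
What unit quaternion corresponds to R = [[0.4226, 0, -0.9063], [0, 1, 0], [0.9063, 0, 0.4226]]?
0.8434 - 0.5373j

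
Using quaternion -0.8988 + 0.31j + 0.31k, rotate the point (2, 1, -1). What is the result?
(2.346, -0.499, 0.499)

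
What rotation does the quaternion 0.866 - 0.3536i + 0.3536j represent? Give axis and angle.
axis = (-√2/2, √2/2, 0), θ = π/3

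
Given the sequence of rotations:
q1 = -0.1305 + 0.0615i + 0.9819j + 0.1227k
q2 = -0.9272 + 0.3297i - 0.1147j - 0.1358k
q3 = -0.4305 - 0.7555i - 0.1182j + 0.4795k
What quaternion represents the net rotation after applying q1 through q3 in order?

q2 · q1 = 0.23 + 0.0192i - 0.9443j + 0.2347k
q3 · q2 · q1 = -0.3087 + 0.243i + 0.5659j + 0.7249k
-0.3087 + 0.243i + 0.5659j + 0.7249k


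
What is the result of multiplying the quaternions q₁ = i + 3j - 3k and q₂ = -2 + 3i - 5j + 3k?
21 - 8i - 18j - 8k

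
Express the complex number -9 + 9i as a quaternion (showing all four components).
-9 + 9i + 0j + 0k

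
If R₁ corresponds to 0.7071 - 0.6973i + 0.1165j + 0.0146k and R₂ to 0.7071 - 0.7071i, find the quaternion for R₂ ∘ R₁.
0.0069 - 0.9931i + 0.0927j - 0.0721k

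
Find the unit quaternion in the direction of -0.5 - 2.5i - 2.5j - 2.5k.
-0.1147 - 0.5735i - 0.5735j - 0.5735k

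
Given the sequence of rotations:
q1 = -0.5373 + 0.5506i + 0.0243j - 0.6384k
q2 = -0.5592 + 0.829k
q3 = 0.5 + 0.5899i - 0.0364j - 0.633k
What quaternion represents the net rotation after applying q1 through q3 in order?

q2 · q1 = 0.8297 - 0.328i + 0.4429j - 0.0884k
q3 · q2 · q1 = 0.5685 + 0.609i + 0.451j - 0.3201k
0.5685 + 0.609i + 0.451j - 0.3201k


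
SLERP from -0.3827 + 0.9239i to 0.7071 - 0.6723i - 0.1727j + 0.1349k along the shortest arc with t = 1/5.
-0.4568 + 0.8884i + 0.0358j - 0.028k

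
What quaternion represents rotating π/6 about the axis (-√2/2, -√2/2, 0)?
0.9659 - 0.183i - 0.183j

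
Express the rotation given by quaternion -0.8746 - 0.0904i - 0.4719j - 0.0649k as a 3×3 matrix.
[[0.5462, -0.0282, 0.8372], [0.1988, 0.9752, -0.0969], [-0.8137, 0.2194, 0.5383]]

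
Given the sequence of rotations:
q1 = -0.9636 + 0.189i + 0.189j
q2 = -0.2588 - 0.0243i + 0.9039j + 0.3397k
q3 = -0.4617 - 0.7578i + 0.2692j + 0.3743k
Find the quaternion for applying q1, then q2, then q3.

q2 · q1 = 0.0831 - 0.0897i - 0.8557j - 0.5028k
q3 · q2 · q1 = 0.3122 + 0.1634i + 0.0029j + 0.9358k
0.3122 + 0.1634i + 0.0029j + 0.9358k


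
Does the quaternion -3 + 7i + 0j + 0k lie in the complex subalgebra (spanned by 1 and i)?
Yes. The quaternion -3 + 7i has j- and k-coefficients y = z = 0, so it lies in the complex subalgebra spanned by 1 and i.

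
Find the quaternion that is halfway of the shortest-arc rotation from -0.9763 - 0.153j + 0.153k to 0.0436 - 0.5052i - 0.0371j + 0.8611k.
-0.6303 - 0.3414i - 0.1285j + 0.6853k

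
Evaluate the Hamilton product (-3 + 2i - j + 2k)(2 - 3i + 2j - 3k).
8 + 12i - 8j + 14k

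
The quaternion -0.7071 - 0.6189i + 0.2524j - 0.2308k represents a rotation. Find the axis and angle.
axis = (-0.8752, 0.3569, -0.3264), θ = 3π/2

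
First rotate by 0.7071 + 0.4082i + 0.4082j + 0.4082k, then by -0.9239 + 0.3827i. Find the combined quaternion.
-0.8095 - 0.1065i - 0.5334j - 0.2209k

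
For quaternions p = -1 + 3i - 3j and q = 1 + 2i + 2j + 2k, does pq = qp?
No: pq = -1 - 5i - 11j + 10k ≠ -1 + 7i + j - 14k = qp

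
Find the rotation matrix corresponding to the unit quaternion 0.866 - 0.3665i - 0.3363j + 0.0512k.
[[0.7686, 0.1578, -0.62], [0.3352, 0.7261, 0.6003], [0.5449, -0.6692, 0.5052]]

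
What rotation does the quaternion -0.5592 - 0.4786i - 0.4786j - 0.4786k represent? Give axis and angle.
axis = (-√3/3, -√3/3, -√3/3), θ = 248°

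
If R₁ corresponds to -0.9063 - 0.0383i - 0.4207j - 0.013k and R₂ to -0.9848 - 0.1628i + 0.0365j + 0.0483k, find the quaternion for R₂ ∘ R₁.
0.9023 + 0.2051i + 0.3773j + 0.0389k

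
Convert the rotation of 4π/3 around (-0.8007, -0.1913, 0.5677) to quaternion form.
-0.5 - 0.6934i - 0.1657j + 0.4916k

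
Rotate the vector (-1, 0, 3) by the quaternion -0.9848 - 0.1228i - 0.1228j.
(-0.244, -0.756, 3.061)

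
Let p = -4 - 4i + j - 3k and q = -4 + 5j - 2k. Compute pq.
5 + 29i - 32j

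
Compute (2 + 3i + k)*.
2 - 3i - k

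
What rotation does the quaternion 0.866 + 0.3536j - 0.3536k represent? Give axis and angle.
axis = (0, √2/2, -√2/2), θ = π/3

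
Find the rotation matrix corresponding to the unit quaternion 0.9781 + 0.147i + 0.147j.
[[0.9568, 0.0432, 0.2876], [0.0432, 0.9568, -0.2876], [-0.2876, 0.2876, 0.9136]]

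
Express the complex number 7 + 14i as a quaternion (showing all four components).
7 + 14i + 0j + 0k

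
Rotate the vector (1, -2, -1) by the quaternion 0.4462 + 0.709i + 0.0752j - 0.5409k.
(-0.075, 1.519, -1.92)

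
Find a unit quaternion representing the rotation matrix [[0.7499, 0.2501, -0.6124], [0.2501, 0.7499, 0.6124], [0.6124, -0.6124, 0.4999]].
0.866 - 0.3536i - 0.3536j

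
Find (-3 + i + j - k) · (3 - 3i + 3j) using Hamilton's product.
-9 + 15i - 3j + 3k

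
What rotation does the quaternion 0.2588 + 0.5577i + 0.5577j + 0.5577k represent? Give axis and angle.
axis = (√3/3, √3/3, √3/3), θ = 5π/6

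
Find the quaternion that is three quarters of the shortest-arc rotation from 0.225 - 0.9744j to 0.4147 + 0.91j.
-0.2609 - 0.9654j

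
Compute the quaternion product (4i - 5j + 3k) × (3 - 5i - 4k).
32 + 32i - 14j - 16k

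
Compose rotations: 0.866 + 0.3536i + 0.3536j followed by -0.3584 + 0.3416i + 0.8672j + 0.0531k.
-0.7378 + 0.1503i + 0.643j - 0.1399k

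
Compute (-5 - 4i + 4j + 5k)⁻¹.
-0.061 + 0.0488i - 0.0488j - 0.061k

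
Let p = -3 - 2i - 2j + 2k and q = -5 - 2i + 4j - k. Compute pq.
21 + 10i - 8j - 19k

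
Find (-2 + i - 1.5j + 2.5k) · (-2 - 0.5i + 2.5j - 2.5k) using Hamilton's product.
14.5 - 3.5i - 0.75j + 1.75k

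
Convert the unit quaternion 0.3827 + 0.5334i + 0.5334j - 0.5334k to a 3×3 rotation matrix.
[[-0.1381, 0.9773, -0.1608], [0.1608, -0.1381, -0.9773], [-0.9773, -0.1608, -0.1381]]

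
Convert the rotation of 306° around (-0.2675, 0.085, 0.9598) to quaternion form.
-0.891 - 0.1214i + 0.0386j + 0.4357k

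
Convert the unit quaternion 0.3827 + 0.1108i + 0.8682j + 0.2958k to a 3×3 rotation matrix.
[[-0.6825, -0.034, 0.7301], [0.4188, 0.8005, 0.4288], [-0.599, 0.5984, -0.5321]]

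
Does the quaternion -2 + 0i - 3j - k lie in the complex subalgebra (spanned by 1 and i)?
No. The quaternion -2 - 3j - k has j-coefficient y = -3 and k-coefficient z = -1, not both zero, so it does not lie in the complex subalgebra spanned by 1 and i.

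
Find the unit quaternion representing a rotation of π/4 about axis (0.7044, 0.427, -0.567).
0.9239 + 0.2696i + 0.1634j - 0.217k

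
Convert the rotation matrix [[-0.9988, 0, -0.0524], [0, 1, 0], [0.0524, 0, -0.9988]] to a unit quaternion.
-0.0262 + 0.9997j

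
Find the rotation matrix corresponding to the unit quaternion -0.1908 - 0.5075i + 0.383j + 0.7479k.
[[-0.4121, -0.1033, -0.9053], [-0.6741, -0.6338, 0.3792], [-0.613, 0.7666, 0.1915]]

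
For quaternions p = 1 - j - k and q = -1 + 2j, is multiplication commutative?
No: pq = 1 + 2i + 3j + k ≠ 1 - 2i + 3j + k = qp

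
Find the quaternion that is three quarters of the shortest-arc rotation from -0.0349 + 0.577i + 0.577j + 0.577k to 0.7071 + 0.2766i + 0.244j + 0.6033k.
0.5539 + 0.3848i + 0.3588j + 0.6453k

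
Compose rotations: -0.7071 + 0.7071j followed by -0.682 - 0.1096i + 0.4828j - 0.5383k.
0.1409 + 0.4581i - 0.8236j + 0.3031k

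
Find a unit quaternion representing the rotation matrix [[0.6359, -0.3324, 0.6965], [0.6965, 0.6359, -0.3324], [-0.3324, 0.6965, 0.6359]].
0.8526 + 0.3017i + 0.3017j + 0.3017k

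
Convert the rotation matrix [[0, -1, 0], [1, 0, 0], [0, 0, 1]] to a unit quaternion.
0.7071 + 0.7071k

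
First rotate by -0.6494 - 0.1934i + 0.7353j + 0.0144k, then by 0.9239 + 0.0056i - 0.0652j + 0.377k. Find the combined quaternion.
-0.5564 - 0.4605i + 0.6487j - 0.24k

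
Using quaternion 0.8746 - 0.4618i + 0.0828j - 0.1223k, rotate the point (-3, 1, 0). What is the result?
(-2.732, 1.415, -0.732)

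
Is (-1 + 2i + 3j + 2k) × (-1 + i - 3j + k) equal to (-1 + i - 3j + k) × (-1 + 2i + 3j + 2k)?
No: pq = 6 + 6i - 12k ≠ 6 - 12i + 6k = qp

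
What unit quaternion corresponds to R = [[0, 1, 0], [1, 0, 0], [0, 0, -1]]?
0.7071i + 0.7071j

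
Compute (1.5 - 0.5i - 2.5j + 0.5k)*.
1.5 + 0.5i + 2.5j - 0.5k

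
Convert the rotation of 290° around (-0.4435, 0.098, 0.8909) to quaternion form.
-0.8192 - 0.2544i + 0.0562j + 0.511k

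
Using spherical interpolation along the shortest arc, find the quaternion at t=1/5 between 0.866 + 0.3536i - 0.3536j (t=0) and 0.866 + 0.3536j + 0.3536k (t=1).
0.9263 + 0.2975i - 0.2168j + 0.0807k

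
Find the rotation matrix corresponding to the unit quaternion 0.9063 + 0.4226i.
[[1, 0, 0], [0, 0.6428, -0.766], [0, 0.766, 0.6428]]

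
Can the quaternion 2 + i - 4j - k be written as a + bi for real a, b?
No. The quaternion 2 + i - 4j - k has j-coefficient y = -4 and k-coefficient z = -1, not both zero, so it does not lie in the complex subalgebra spanned by 1 and i.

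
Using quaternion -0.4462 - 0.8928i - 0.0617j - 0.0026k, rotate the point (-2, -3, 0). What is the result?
(-2.308, 1.558, -2.29)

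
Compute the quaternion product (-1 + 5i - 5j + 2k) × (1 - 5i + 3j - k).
41 + 9i - 13j - 7k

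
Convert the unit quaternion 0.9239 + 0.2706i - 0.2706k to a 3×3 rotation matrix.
[[0.8536, 0.5, -0.1464], [-0.5, 0.7071, -0.5], [-0.1464, 0.5, 0.8536]]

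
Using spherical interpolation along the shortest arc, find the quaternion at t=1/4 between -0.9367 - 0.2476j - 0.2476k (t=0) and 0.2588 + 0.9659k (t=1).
-0.8456 - 0.2029j - 0.4938k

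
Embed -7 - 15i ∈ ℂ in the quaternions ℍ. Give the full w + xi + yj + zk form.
-7 - 15i + 0j + 0k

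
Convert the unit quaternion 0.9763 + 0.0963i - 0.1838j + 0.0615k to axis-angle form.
axis = (0.445, -0.8493, 0.2842), θ = 25°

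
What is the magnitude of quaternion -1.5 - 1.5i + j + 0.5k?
2.398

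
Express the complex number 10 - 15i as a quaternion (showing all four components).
10 - 15i + 0j + 0k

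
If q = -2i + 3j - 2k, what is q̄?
2i - 3j + 2k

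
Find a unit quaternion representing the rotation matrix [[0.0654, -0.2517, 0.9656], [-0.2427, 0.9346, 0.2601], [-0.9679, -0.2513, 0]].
0.7071 - 0.1808i + 0.6836j + 0.0032k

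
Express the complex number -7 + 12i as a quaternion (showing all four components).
-7 + 12i + 0j + 0k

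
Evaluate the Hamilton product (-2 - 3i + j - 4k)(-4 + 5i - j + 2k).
32 - 16j + 10k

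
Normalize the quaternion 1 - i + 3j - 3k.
0.2236 - 0.2236i + 0.6708j - 0.6708k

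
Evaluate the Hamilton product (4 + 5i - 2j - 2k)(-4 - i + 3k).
-5 - 30i - 5j + 18k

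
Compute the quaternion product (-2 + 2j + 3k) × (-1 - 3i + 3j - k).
-1 - 5i - 17j + 5k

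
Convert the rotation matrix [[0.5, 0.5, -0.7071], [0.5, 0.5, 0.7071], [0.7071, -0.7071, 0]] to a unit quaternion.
0.7071 - 0.5i - 0.5j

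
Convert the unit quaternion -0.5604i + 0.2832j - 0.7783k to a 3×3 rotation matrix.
[[-0.3719, -0.3174, 0.8723], [-0.3174, -0.8396, -0.4408], [0.8723, -0.4408, 0.2115]]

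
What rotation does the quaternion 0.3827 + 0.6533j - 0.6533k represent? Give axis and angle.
axis = (0, √2/2, -√2/2), θ = 3π/4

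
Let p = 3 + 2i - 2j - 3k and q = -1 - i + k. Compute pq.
2 - 7i + 3j + 4k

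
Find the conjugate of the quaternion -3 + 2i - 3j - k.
-3 - 2i + 3j + k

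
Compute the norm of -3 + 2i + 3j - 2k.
√26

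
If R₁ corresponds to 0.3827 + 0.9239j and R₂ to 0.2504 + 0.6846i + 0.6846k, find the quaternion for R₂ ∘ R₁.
0.0958 - 0.3705i + 0.2313j + 0.8945k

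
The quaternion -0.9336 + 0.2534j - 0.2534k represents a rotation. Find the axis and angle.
axis = (0, √2/2, -√2/2), θ = 318°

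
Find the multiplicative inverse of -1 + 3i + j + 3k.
-0.05 - 0.15i - 0.05j - 0.15k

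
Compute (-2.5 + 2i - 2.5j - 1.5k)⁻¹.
-0.1333 - 0.1067i + 0.1333j + 0.08k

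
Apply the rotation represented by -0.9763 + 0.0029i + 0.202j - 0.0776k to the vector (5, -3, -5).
(6.957, -2.072, -2.511)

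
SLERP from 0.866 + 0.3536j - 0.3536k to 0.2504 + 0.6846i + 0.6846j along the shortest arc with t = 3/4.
0.4694 + 0.5636i + 0.6711j - 0.1075k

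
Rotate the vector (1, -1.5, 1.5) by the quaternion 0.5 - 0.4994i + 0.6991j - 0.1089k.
(2.095, -1.003, -0.327)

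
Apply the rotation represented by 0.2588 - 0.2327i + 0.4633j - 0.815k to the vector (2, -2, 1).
(-1.309, -1.036, 2.493)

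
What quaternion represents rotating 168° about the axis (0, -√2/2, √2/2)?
0.1045 - 0.7032j + 0.7032k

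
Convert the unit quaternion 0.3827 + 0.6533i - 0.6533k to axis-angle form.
axis = (√2/2, 0, -√2/2), θ = 3π/4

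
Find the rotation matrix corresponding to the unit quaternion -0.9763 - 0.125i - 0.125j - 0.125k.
[[0.9375, -0.2128, 0.2753], [0.2753, 0.9375, -0.2128], [-0.2128, 0.2753, 0.9375]]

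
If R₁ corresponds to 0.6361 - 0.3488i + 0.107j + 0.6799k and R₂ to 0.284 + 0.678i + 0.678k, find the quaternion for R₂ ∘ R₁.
-0.0438 + 0.2597i - 0.6671j + 0.6969k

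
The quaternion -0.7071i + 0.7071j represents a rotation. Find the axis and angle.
axis = (-√2/2, √2/2, 0), θ = π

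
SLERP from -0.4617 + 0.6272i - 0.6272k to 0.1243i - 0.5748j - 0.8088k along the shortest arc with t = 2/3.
-0.1765 + 0.3302i - 0.4179j - 0.8278k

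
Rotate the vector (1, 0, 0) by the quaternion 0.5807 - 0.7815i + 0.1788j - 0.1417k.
(0.896, -0.444, 0.014)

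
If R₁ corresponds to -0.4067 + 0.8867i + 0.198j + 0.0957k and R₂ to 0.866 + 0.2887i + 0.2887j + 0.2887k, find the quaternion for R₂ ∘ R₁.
-0.693 + 0.6209i + 0.2824j - 0.2334k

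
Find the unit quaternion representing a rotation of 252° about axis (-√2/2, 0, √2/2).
-0.5878 - 0.5721i + 0.5721k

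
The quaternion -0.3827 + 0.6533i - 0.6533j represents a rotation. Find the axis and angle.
axis = (√2/2, -√2/2, 0), θ = 5π/4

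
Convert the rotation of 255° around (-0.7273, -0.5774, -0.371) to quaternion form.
-0.6088 - 0.577i - 0.4581j - 0.2943k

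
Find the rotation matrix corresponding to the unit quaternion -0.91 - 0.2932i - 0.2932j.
[[0.8281, 0.1719, 0.5336], [0.1719, 0.8281, -0.5336], [-0.5336, 0.5336, 0.6561]]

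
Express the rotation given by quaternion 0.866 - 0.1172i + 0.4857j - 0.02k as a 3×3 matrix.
[[0.5274, -0.0792, 0.8459], [-0.1485, 0.9717, 0.1836], [-0.8365, -0.2224, 0.5007]]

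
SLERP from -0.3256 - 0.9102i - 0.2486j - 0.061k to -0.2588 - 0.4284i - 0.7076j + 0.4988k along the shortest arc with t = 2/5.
-0.3303 - 0.7905i - 0.4817j + 0.1844k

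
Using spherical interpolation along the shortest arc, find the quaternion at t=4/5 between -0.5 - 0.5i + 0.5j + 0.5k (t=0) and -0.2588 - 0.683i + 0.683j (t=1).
-0.3185 - 0.666i + 0.666j + 0.1065k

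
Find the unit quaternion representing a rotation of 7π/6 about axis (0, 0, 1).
-0.2588 + 0.9659k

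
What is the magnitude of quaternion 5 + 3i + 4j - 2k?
√54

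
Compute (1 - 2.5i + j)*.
1 + 2.5i - j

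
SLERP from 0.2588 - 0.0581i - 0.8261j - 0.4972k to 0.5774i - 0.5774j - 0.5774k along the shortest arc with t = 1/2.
0.1391 + 0.2791i - 0.7544j - 0.5776k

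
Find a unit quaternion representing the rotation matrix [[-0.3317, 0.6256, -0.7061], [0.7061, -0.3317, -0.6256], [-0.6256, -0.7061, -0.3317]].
0.0349 - 0.577i - 0.577j + 0.577k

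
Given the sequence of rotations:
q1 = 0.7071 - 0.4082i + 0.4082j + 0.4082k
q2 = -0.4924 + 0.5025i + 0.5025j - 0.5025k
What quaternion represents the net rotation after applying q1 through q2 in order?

q2 · q1 = -0.1431 + 0.9666i + 0.1543j - 0.1461k
-0.1431 + 0.9666i + 0.1543j - 0.1461k


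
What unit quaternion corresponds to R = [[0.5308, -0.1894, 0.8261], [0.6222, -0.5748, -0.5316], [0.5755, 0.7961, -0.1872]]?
0.4384 + 0.7571i + 0.1429j + 0.4628k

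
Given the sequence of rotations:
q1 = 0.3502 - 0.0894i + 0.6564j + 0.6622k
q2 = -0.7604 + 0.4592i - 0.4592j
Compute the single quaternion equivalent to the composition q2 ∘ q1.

q2 · q1 = 0.0762 - 0.0753i - 0.964j - 0.2432k
0.0762 - 0.0753i - 0.964j - 0.2432k


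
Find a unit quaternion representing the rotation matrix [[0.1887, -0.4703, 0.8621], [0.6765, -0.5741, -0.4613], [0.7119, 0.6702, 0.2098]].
0.454 + 0.6231i + 0.0827j + 0.6315k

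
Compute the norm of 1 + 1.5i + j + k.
2.291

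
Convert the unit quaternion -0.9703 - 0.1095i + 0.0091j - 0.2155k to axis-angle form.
axis = (-0.4527, 0.0376, -0.8909), θ = 332°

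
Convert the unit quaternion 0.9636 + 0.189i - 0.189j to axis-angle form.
axis = (√2/2, -√2/2, 0), θ = 31°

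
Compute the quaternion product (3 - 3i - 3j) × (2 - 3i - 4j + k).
-15 - 18i - 15j + 6k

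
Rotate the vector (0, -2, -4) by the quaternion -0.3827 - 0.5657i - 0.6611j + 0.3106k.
(-2.59, 3.041, 2.012)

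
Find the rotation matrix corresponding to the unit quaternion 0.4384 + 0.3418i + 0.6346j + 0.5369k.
[[-0.382, -0.0369, 0.9234], [0.9046, 0.1898, 0.3817], [-0.1894, 0.9811, -0.0391]]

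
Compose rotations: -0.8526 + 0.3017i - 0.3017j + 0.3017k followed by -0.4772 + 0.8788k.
0.1417 + 0.1212i + 0.4091j - 0.8932k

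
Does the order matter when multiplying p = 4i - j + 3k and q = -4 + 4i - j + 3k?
No: pq = qp = -26 - 16i + 4j - 12k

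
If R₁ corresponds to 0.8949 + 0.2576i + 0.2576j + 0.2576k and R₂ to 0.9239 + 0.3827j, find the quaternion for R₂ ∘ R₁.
0.7282 + 0.3366i + 0.5805j + 0.1394k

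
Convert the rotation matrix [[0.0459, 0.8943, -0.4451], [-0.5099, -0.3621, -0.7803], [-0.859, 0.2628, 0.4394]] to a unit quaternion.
0.5299 + 0.4921i + 0.1953j - 0.6625k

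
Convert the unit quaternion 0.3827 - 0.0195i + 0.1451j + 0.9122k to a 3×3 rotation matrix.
[[-0.7063, -0.7039, 0.0755], [0.6925, -0.665, 0.2796], [-0.1466, 0.2498, 0.9571]]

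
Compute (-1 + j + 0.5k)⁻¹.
-0.4444 - 0.4444j - 0.2222k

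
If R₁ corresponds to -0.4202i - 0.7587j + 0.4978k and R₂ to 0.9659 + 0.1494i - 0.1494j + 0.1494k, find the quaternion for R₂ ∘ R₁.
-0.1249 - 0.3669i - 0.87j + 0.3047k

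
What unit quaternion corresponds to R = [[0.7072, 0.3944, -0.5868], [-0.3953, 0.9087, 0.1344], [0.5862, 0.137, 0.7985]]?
0.9239 + 0.0007i - 0.3174j - 0.2137k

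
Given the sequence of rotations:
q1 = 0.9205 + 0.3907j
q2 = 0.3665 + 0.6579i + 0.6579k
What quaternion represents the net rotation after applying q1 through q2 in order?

q2 · q1 = 0.3374 + 0.3486i + 0.1432j + 0.8626k
0.3374 + 0.3486i + 0.1432j + 0.8626k


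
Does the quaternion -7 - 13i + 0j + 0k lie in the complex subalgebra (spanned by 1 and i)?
Yes. The quaternion -7 - 13i has j- and k-coefficients y = z = 0, so it lies in the complex subalgebra spanned by 1 and i.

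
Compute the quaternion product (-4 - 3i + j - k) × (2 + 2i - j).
-1 - 15i + 4j - k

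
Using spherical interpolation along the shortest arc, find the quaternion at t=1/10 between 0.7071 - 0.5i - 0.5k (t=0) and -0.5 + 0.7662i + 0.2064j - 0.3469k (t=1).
0.7157 - 0.5546i - 0.0243j - 0.4238k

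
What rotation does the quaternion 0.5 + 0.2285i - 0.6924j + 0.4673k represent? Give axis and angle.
axis = (0.2638, -0.7995, 0.5396), θ = 2π/3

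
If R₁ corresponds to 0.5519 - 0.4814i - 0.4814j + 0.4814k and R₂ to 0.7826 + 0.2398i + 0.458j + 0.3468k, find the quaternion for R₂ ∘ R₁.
0.6009 + 0.143i - 0.4064j + 0.6732k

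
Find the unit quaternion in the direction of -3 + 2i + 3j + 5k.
-0.4376 + 0.2917i + 0.4376j + 0.7293k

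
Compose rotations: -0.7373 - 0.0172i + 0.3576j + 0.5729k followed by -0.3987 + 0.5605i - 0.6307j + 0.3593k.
0.3233 - 0.8962i - 0.0049j - 0.3037k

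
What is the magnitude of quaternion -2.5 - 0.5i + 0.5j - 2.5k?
√13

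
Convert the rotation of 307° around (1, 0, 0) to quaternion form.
-0.8949 + 0.4462i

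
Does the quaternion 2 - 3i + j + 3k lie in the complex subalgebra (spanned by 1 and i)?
No. The quaternion 2 - 3i + j + 3k has j-coefficient y = 1 and k-coefficient z = 3, not both zero, so it does not lie in the complex subalgebra spanned by 1 and i.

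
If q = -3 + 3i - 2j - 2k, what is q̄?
-3 - 3i + 2j + 2k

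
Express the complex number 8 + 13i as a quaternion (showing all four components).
8 + 13i + 0j + 0k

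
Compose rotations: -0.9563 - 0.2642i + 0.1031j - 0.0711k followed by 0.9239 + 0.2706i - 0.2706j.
-0.7841 - 0.4836i + 0.3733j - 0.1093k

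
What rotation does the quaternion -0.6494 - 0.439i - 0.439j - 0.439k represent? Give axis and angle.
axis = (-√3/3, -√3/3, -√3/3), θ = 261°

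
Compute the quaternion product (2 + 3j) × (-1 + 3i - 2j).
4 + 6i - 7j - 9k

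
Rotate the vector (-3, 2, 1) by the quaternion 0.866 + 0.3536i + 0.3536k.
(-3.225, -1.45, 1.225)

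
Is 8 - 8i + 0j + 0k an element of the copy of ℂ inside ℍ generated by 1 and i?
Yes. The quaternion 8 - 8i has j- and k-coefficients y = z = 0, so it lies in the complex subalgebra spanned by 1 and i.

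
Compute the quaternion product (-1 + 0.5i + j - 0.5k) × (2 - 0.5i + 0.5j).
-2.25 + 1.75i + 1.75j - 0.25k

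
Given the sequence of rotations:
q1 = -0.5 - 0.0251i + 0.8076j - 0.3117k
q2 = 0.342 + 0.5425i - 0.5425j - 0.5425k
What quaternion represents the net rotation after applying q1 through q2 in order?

q2 · q1 = 0.1116 + 0.3274i + 0.7302j + 0.5892k
0.1116 + 0.3274i + 0.7302j + 0.5892k


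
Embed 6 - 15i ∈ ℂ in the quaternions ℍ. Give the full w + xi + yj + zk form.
6 - 15i + 0j + 0k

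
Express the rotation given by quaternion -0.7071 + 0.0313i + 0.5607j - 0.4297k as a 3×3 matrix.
[[0.0019, -0.5726, -0.8198], [0.6428, 0.6288, -0.4376], [0.766, -0.5261, 0.3693]]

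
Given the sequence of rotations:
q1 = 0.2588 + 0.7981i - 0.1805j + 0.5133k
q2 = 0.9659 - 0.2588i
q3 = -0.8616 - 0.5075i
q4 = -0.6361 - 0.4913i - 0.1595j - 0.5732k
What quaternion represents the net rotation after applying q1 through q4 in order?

q2 · q1 = 0.4565 + 0.7039i - 0.0415j + 0.5425k
q3 · q2 · q1 = -0.0361 - 0.8382i + 0.3111j - 0.4464k
q4 · q3 · q2 · q1 = -0.5951 + 0.8004i + 0.069j + 0.0181k
-0.5951 + 0.8004i + 0.069j + 0.0181k


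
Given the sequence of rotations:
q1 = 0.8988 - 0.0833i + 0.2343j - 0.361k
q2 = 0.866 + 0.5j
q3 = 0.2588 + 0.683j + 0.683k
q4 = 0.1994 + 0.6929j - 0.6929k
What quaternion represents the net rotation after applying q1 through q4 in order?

q2 · q1 = 0.6612 - 0.2526i + 0.6523j - 0.271k
q3 · q2 · q1 = -0.0893 - 0.696i + 0.4479j + 0.554k
q4 · q3 · q2 · q1 = 0.0557 + 0.5554i + 0.5097j + 0.6546k
0.0557 + 0.5554i + 0.5097j + 0.6546k


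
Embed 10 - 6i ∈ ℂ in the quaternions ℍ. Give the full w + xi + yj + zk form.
10 - 6i + 0j + 0k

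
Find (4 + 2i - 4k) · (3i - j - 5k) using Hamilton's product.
-26 + 8i - 6j - 22k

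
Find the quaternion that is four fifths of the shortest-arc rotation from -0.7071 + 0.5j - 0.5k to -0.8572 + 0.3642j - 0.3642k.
-0.831 + 0.3934j - 0.3934k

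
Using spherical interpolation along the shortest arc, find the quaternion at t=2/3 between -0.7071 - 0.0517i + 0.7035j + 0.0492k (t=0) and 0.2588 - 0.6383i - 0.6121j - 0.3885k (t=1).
-0.4564 + 0.4428i + 0.711j + 0.3002k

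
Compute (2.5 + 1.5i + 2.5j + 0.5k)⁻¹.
0.1667 - 0.1i - 0.1667j - 0.0333k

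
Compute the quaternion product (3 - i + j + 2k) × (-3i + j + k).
-6 - 10i - 2j + 5k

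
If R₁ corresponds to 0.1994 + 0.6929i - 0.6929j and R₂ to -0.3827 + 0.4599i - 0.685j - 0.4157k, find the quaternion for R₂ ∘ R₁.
-0.8696 - 0.4615i - 0.1595j + 0.0731k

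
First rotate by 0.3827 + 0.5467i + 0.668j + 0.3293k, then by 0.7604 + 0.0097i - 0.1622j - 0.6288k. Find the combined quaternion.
0.6011 + 0.786i + 0.0989j + 0.1049k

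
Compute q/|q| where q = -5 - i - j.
-0.9623 - 0.1925i - 0.1925j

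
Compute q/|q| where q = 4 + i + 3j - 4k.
0.6172 + 0.1543i + 0.4629j - 0.6172k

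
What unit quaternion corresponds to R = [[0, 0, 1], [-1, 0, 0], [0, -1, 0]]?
-0.5 + 0.5i - 0.5j + 0.5k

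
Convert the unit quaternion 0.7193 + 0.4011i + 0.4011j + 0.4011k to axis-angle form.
axis = (√3/3, √3/3, √3/3), θ = 88°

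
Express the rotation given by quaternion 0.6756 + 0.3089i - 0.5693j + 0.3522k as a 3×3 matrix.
[[0.1037, -0.8276, -0.5516], [0.1242, 0.5611, -0.8184], [0.9868, 0.0164, 0.161]]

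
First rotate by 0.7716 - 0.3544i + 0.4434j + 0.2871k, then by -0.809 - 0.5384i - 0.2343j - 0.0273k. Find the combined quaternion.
-0.7033 - 0.1839i - 0.3752j - 0.5751k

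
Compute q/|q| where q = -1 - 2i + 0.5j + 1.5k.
-0.3651 - 0.7303i + 0.1826j + 0.5477k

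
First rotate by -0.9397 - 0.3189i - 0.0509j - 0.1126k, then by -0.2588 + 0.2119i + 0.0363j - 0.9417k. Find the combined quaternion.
0.2066 - 0.1686i + 0.3032j + 0.9148k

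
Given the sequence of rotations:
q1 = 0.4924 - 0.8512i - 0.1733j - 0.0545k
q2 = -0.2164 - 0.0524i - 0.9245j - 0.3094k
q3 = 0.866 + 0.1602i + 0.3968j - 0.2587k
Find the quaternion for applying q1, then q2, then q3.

q2 · q1 = -0.3282 + 0.1552i - 0.1572j - 0.9184k
q3 · q2 · q1 = -0.4843 - 0.3233i - 0.1594j - 0.7972k
-0.4843 - 0.3233i - 0.1594j - 0.7972k


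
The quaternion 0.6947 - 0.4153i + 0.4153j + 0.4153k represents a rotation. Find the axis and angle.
axis = (-√3/3, √3/3, √3/3), θ = 92°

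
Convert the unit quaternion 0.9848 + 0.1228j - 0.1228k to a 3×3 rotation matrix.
[[0.9397, 0.2419, 0.2419], [-0.2419, 0.9698, -0.0302], [-0.2419, -0.0302, 0.9698]]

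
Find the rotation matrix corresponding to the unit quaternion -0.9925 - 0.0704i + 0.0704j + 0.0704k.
[[0.9802, 0.1298, -0.1497], [-0.1497, 0.9802, -0.1298], [0.1298, 0.1497, 0.9802]]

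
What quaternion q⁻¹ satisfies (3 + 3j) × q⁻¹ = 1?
0.1667 - 0.1667j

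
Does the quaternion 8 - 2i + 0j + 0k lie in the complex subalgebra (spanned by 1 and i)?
Yes. The quaternion 8 - 2i has j- and k-coefficients y = z = 0, so it lies in the complex subalgebra spanned by 1 and i.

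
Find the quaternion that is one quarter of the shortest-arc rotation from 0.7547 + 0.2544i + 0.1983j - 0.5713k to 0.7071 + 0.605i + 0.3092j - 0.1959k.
0.763 + 0.3531i + 0.2328j - 0.4888k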